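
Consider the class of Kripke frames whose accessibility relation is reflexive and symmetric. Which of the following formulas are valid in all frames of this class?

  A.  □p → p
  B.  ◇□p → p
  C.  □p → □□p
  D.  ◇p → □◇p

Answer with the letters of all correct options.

Reflexive relations are serial.
(A) □p → p (axiom T) characterises the reflexive frames. Every such R is reflexive — valid.
(B) ◇□p → p (the dual of axiom B) characterises the symmetric frames. Every such R is symmetric — valid.
(C) □p → □□p (axiom 4) characterises the transitive frames. Such an R need not be transitive — not valid.
(D) axiom 5: valid iff R is euclidean. Such an R need not be euclidean — not valid.

A, B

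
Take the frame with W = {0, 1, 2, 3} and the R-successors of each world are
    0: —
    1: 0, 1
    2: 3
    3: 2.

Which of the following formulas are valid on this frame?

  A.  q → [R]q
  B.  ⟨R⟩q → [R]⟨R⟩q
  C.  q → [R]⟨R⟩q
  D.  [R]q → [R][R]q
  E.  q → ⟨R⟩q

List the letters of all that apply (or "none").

none

R is not reflexive: not 0 R 0.
R is not symmetric: 1 R 0 but not 0 R 1.
R is not transitive: 2 R 3 and 3 R 2 but not 2 R 2.
R is not euclidean: 1 R 0 and 1 R 1 but not 0 R 1.
R is not a subset of the identity: 1 R 0 with 1 ≠ 0.
(A) q → [R]q (equivalent to ◇p→p) corresponds to R being a subset of the identity. Here R ⊄ identity, so not valid.
(B) ⟨R⟩q → [R]⟨R⟩q (axiom 5) characterises the euclidean frames. R is not euclidean — not valid.
(C) q → [R]⟨R⟩q (axiom B) characterises the symmetric frames. R is not symmetric — not valid.
(D) [R]q → [R][R]q is axiom 4, which corresponds to transitivity. R is not transitive — not valid.
(E) q → ⟨R⟩q (the dual of axiom T) characterises the reflexive frames. R is not reflexive — not valid.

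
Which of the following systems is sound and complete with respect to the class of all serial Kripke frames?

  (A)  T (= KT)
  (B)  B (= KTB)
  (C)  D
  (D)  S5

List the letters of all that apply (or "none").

C

(A) T (= KT) is determined by the class of reflexive frames.
(B) B (= KTB) is determined by the class of reflexive and symmetric frames.
(C) D is determined by exactly this class.
(D) S5 is determined by the class of reflexive, symmetric, and transitive frames.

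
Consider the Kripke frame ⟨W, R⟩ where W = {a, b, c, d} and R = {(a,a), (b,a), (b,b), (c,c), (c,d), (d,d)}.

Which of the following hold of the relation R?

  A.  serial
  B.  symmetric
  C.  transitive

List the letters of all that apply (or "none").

A, C

(A) serial: every world has an R-successor.
(B) not symmetric: b R a but not a R b.
(C) transitive: R is closed under composition.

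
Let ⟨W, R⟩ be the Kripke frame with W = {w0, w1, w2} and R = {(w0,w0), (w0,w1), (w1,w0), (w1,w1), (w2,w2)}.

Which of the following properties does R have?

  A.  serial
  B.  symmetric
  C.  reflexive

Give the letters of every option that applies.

(A) serial: every world has an R-successor.
(B) symmetric: every R-edge is matched by its reverse.
(C) reflexive: each world relates to itself.

A, B, C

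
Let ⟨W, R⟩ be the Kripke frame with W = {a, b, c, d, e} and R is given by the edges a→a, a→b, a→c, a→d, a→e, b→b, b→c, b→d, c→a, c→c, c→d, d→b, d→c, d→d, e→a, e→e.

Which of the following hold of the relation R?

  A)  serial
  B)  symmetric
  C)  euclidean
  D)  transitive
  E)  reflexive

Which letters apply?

A, E

(A) serial: every world has an R-successor.
(B) not symmetric: a R b but not b R a.
(C) not euclidean: a R b and a R a but not b R a.
(D) not transitive: b R c and c R a but not b R a.
(E) reflexive: each world relates to itself.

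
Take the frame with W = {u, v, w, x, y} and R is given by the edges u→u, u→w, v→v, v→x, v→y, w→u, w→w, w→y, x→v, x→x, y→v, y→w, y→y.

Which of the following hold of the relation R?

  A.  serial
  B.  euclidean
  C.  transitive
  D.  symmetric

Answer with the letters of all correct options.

(A) serial: every world has an R-successor.
(B) not euclidean: v R x and v R y but not x R y.
(C) not transitive: u R w and w R y but not u R y.
(D) symmetric: every R-edge is matched by its reverse.

A, D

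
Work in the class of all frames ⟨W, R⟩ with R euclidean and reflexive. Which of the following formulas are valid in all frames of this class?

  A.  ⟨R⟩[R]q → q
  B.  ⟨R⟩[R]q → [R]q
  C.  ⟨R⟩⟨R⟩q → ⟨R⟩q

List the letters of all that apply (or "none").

A, B, C

A reflexive euclidean relation is also symmetric (from wRw and wRv the euclidean condition gives vRw) and hence transitive; it is an equivalence relation.
(A) ⟨R⟩[R]q → q is the dual of axiom B, which corresponds to symmetry. Every such R is symmetric — valid.
(B) ⟨R⟩[R]q → [R]q is the dual of axiom 5, which corresponds to the euclidean property. Every such R is euclidean — valid.
(C) ⟨R⟩⟨R⟩q → ⟨R⟩q is the dual of axiom 4, which corresponds to transitivity. Every such R is transitive — valid.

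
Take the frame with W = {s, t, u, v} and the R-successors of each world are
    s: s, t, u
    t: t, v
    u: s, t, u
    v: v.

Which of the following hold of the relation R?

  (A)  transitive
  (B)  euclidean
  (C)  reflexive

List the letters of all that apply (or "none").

(A) not transitive: s R t and t R v but not s R v.
(B) not euclidean: s R t and s R s but not t R s.
(C) reflexive: each world relates to itself.

C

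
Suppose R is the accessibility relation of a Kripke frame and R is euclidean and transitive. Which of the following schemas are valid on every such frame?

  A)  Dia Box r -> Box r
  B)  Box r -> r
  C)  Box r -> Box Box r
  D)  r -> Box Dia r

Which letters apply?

A, C

(A) Dia Box r -> Box r is the dual of axiom 5; it is valid on a frame exactly when R is euclidean. Every such R is euclidean, so valid.
(B) axiom T: valid iff R is reflexive. Such an R need not be reflexive — not valid.
(C) axiom 4: valid iff R is transitive. Every such R is transitive — valid.
(D) r -> Box Dia r (axiom B) characterises the symmetric frames. Such an R need not be symmetric — not valid.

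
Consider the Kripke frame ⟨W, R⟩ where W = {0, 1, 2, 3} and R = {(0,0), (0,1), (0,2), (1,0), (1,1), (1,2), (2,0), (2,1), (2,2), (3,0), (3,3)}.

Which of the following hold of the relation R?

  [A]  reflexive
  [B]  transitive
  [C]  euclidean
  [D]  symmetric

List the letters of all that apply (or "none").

A

(A) reflexive: each world relates to itself.
(B) not transitive: 3 R 0 and 0 R 1 but not 3 R 1.
(C) not euclidean: 3 R 0 and 3 R 3 but not 0 R 3.
(D) not symmetric: 3 R 0 but not 0 R 3.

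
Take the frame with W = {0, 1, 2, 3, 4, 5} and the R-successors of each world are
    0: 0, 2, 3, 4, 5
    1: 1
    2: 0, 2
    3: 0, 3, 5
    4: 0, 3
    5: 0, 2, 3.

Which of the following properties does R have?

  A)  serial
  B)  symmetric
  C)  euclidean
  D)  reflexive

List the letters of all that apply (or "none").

(A) serial: every world has an R-successor.
(B) not symmetric: 4 R 3 but not 3 R 4.
(C) not euclidean: 0 R 2 and 0 R 3 but not 2 R 3.
(D) not reflexive: not 4 R 4.

A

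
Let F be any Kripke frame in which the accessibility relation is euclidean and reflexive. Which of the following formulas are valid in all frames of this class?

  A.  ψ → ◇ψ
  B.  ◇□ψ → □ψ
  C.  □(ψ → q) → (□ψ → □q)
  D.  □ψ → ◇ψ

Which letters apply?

A reflexive euclidean relation is also symmetric (from wRw and wRv the euclidean condition gives vRw) and hence transitive; it is an equivalence relation.
(A) the dual of axiom T: valid iff R is reflexive. Every such R is reflexive — valid.
(B) the dual of axiom 5: valid iff R is euclidean. Every such R is euclidean — valid.
(C) □(ψ → q) → (□ψ → □q) is axiom K, valid on every Kripke frame — valid.
(D) axiom D: valid iff R is serial. Every such R is serial — valid.

A, B, C, D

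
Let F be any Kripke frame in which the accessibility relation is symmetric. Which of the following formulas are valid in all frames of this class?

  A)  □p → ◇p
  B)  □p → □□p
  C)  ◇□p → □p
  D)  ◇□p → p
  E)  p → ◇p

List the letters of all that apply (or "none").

(A) □p → ◇p is axiom D; it is valid on a frame exactly when R is serial. Such an R need not be serial, so not valid.
(B) axiom 4: valid iff R is transitive. Such an R need not be transitive — not valid.
(C) ◇□p → □p (the dual of axiom 5) characterises the euclidean frames. Such an R need not be euclidean — not valid.
(D) ◇□p → p is the dual of axiom B, which corresponds to symmetry. Every such R is symmetric — valid.
(E) p → ◇p is the dual of axiom T; it is valid on a frame exactly when R is reflexive. Such an R need not be reflexive, so not valid.

D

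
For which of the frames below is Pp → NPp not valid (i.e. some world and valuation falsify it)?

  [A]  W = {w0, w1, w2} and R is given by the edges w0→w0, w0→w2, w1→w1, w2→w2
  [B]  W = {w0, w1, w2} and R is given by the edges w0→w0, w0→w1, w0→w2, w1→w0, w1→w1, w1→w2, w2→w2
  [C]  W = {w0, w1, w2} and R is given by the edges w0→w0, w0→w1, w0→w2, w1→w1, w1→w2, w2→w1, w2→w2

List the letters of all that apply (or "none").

The schema Pp → NPp is axiom 5; it is valid on a frame iff R is euclidean.
(A) R is not euclidean (w0 R w2 and w0 R w0 but not w2 R w0), so the schema fails here.
(B) R is not euclidean (w0 R w2 and w0 R w0 but not w2 R w0), so the schema fails here.
(C) R is not euclidean (w0 R w1 and w0 R w0 but not w1 R w0), so the schema fails here.

A, B, C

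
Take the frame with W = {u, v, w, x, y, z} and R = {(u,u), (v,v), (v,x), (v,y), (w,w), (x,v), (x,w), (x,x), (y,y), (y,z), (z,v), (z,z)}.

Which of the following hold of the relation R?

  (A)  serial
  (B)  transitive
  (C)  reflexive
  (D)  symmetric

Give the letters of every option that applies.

(A) serial: every world has an R-successor.
(B) not transitive: v R x and x R w but not v R w.
(C) reflexive: each world relates to itself.
(D) not symmetric: v R y but not y R v.

A, C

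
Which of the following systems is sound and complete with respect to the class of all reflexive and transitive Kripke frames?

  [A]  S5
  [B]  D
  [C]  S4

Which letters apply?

C

(A) S5 is determined by the class of reflexive, symmetric, and transitive frames.
(B) D is determined by the class of serial frames.
(C) S4 is determined by exactly this class.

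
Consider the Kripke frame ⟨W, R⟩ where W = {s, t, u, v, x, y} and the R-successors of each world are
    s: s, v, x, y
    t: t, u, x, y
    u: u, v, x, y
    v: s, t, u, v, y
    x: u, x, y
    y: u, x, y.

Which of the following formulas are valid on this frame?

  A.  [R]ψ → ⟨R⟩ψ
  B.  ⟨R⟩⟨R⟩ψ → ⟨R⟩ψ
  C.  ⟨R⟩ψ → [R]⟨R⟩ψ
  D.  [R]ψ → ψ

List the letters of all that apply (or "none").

R is reflexive: each world relates to itself.
R is not transitive: s R v and v R t but not s R t.
R is not euclidean: s R v and s R x but not v R x.
R is serial: every world has an R-successor.
(A) [R]ψ → ⟨R⟩ψ is axiom D, which corresponds to seriality. R is serial — valid.
(B) the dual of axiom 4: valid iff R is transitive. R is not transitive — not valid.
(C) axiom 5: valid iff R is euclidean. R is not euclidean — not valid.
(D) [R]ψ → ψ (axiom T) characterises the reflexive frames. R is reflexive — valid.

A, D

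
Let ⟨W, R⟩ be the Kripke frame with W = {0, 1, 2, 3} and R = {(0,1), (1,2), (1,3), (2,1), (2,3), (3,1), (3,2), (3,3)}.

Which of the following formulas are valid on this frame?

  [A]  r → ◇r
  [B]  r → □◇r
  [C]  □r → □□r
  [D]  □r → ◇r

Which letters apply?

R is not reflexive: not 0 R 0.
R is not symmetric: 0 R 1 but not 1 R 0.
R is not transitive: 0 R 1 and 1 R 2 but not 0 R 2.
R is serial: every world has an R-successor.
(A) the dual of axiom T: valid iff R is reflexive. R is not reflexive — not valid.
(B) r → □◇r (axiom B) characterises the symmetric frames. R is not symmetric — not valid.
(C) axiom 4: valid iff R is transitive. R is not transitive — not valid.
(D) □r → ◇r is axiom D, which corresponds to seriality. R is serial — valid.

D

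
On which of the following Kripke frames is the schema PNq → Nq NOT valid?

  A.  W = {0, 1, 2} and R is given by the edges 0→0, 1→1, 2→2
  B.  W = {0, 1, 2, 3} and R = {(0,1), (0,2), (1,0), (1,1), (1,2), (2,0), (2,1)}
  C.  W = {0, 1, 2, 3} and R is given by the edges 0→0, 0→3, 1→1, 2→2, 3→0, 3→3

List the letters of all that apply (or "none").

The schema PNq → Nq is the dual of axiom 5; it is valid on a frame iff R is euclidean.
(A) R is euclidean (any two R-successors of the same world are R-related), so the schema is valid here.
(B) R is not euclidean (0 R 2 and 0 R 2 but not 2 R 2), so the schema fails here.
(C) R is euclidean (any two R-successors of the same world are R-related), so the schema is valid here.

B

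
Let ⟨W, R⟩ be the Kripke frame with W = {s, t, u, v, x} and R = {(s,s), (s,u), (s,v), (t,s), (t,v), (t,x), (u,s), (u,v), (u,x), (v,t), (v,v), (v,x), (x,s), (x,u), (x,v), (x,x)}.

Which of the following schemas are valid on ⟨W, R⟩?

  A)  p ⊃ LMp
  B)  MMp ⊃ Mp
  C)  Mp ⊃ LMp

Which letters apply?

R is not symmetric: s R v but not v R s.
R is not transitive: s R u and u R x but not s R x.
R is not euclidean: s R v and s R s but not v R s.
(A) p ⊃ LMp (axiom B) characterises the symmetric frames. R is not symmetric — not valid.
(B) MMp ⊃ Mp (the dual of axiom 4) characterises the transitive frames. R is not transitive — not valid.
(C) Mp ⊃ LMp is axiom 5; it is valid on a frame exactly when R is euclidean. R is not euclidean, so not valid.

none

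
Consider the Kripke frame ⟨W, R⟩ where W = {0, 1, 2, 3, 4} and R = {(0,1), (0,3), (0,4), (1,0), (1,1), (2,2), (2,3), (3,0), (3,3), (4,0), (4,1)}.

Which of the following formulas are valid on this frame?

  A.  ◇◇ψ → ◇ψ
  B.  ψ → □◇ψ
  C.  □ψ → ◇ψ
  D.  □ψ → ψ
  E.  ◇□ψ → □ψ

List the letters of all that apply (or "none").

R is not reflexive: not 0 R 0.
R is not symmetric: 2 R 3 but not 3 R 2.
R is not transitive: 0 R 1 and 1 R 0 but not 0 R 0.
R is not euclidean: 0 R 1 and 0 R 3 but not 1 R 3.
R is serial: every world has an R-successor.
(A) ◇◇ψ → ◇ψ is the dual of axiom 4, which corresponds to transitivity. R is not transitive — not valid.
(B) ψ → □◇ψ is axiom B, which corresponds to symmetry. R is not symmetric — not valid.
(C) □ψ → ◇ψ is axiom D; it is valid on a frame exactly when R is serial. R is serial, so valid.
(D) axiom T: valid iff R is reflexive. R is not reflexive — not valid.
(E) ◇□ψ → □ψ (the dual of axiom 5) characterises the euclidean frames. R is not euclidean — not valid.

C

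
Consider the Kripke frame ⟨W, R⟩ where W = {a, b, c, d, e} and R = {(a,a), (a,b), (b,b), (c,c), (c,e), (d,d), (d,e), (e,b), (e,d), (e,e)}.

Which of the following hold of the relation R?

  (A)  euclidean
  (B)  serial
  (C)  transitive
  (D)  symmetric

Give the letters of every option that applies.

B

(A) not euclidean: a R b and a R a but not b R a.
(B) serial: every world has an R-successor.
(C) not transitive: c R e and e R b but not c R b.
(D) not symmetric: a R b but not b R a.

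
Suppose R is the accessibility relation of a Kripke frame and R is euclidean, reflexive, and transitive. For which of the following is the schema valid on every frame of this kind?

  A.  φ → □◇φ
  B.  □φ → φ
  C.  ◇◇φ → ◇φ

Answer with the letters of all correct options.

A, B, C

A relation that is euclidean, reflexive, and transitive is also serial and symmetric.
(A) φ → □◇φ is axiom B; it is valid on a frame exactly when R is symmetric. Every such R is symmetric, so valid.
(B) □φ → φ (axiom T) characterises the reflexive frames. Every such R is reflexive — valid.
(C) ◇◇φ → ◇φ (the dual of axiom 4) characterises the transitive frames. Every such R is transitive — valid.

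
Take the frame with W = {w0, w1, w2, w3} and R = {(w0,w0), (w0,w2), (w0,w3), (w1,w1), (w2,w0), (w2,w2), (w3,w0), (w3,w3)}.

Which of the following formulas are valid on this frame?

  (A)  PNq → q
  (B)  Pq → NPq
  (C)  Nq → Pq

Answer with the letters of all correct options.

A, C

R is symmetric: every R-edge is matched by its reverse.
R is not euclidean: w0 R w2 and w0 R w3 but not w2 R w3.
R is serial: every world has an R-successor.
(A) PNq → q is the dual of axiom B; it is valid on a frame exactly when R is symmetric. R is symmetric, so valid.
(B) Pq → NPq is axiom 5, which corresponds to the euclidean property. R is not euclidean — not valid.
(C) Nq → Pq is axiom D; it is valid on a frame exactly when R is serial. R is serial, so valid.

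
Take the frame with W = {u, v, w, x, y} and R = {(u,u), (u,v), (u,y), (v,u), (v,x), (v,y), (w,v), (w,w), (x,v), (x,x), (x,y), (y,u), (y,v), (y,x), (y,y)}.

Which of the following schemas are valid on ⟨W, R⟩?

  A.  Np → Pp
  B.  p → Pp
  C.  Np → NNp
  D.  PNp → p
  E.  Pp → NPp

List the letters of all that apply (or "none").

R is not reflexive: not v R v.
R is not symmetric: w R v but not v R w.
R is not transitive: u R v and v R x but not u R x.
R is not euclidean: v R u and v R x but not u R x.
R is serial: every world has an R-successor.
(A) axiom D: valid iff R is serial. R is serial — valid.
(B) p → Pp is the dual of axiom T, which corresponds to reflexivity. R is not reflexive — not valid.
(C) Np → NNp (axiom 4) characterises the transitive frames. R is not transitive — not valid.
(D) PNp → p is the dual of axiom B, which corresponds to symmetry. R is not symmetric — not valid.
(E) Pp → NPp is axiom 5; it is valid on a frame exactly when R is euclidean. R is not euclidean, so not valid.

A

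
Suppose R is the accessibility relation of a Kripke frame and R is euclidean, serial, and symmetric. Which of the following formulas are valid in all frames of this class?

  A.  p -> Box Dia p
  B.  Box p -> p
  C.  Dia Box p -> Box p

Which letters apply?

Serial, symmetric and euclidean together give transitive (from symmetry + euclidean) and then reflexive; the relation is an equivalence.
(A) p -> Box Dia p (axiom B) characterises the symmetric frames. Every such R is symmetric — valid.
(B) Box p -> p is axiom T, which corresponds to reflexivity. Every such R is reflexive — valid.
(C) Dia Box p -> Box p (the dual of axiom 5) characterises the euclidean frames. Every such R is euclidean — valid.

A, B, C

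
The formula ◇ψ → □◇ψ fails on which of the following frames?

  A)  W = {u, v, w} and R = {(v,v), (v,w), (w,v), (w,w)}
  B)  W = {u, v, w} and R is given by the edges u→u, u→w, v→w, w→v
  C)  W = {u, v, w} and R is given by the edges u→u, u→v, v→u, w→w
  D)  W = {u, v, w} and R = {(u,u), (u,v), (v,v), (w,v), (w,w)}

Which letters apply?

B, C, D

The schema ◇ψ → □◇ψ is axiom 5; it is valid on a frame iff R is euclidean.
(A) R is euclidean (any two R-successors of the same world are R-related), so the schema is valid here.
(B) R is not euclidean (u R w and u R u but not w R u), so the schema fails here.
(C) R is not euclidean (u R v and u R v but not v R v), so the schema fails here.
(D) R is not euclidean (u R v and u R u but not v R u), so the schema fails here.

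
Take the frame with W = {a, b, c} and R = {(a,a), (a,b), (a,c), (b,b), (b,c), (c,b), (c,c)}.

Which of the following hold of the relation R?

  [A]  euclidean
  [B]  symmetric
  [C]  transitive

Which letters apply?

(A) not euclidean: a R b and a R a but not b R a.
(B) not symmetric: a R b but not b R a.
(C) transitive: R is closed under composition.

C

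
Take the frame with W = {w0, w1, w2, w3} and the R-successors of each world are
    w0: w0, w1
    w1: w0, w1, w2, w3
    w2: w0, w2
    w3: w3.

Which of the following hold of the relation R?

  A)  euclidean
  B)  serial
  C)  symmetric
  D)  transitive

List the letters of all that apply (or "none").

B

(A) not euclidean: w1 R w0 and w1 R w2 but not w0 R w2.
(B) serial: every world has an R-successor.
(C) not symmetric: w1 R w2 but not w2 R w1.
(D) not transitive: w0 R w1 and w1 R w2 but not w0 R w2.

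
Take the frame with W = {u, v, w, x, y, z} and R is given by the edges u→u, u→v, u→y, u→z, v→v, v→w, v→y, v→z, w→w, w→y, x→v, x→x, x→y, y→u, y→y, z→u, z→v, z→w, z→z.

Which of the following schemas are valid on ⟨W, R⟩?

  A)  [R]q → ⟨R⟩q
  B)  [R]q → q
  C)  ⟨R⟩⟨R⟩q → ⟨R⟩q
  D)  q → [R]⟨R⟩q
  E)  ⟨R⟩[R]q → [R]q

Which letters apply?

R is reflexive: each world relates to itself.
R is not symmetric: u R v but not v R u.
R is not transitive: u R v and v R w but not u R w.
R is not euclidean: u R v and u R u but not v R u.
R is serial: every world has an R-successor.
(A) axiom D: valid iff R is serial. R is serial — valid.
(B) axiom T: valid iff R is reflexive. R is reflexive — valid.
(C) ⟨R⟩⟨R⟩q → ⟨R⟩q (the dual of axiom 4) characterises the transitive frames. R is not transitive — not valid.
(D) q → [R]⟨R⟩q (axiom B) characterises the symmetric frames. R is not symmetric — not valid.
(E) ⟨R⟩[R]q → [R]q (the dual of axiom 5) characterises the euclidean frames. R is not euclidean — not valid.

A, B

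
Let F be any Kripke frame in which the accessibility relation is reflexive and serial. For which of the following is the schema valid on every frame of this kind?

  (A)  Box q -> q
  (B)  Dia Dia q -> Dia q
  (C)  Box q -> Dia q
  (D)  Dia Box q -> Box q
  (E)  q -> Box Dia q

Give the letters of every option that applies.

A, C

(A) axiom T: valid iff R is reflexive. Every such R is reflexive — valid.
(B) Dia Dia q -> Dia q is the dual of axiom 4, which corresponds to transitivity. Such an R need not be transitive — not valid.
(C) Box q -> Dia q (axiom D) characterises the serial frames. Every such R is serial — valid.
(D) Dia Box q -> Box q is the dual of axiom 5, which corresponds to the euclidean property. Such an R need not be euclidean — not valid.
(E) q -> Box Dia q is axiom B; it is valid on a frame exactly when R is symmetric. Such an R need not be symmetric, so not valid.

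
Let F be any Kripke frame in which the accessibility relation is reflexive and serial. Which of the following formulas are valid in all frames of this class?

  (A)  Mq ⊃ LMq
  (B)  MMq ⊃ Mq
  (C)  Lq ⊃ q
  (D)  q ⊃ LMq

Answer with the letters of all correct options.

(A) Mq ⊃ LMq is axiom 5; it is valid on a frame exactly when R is euclidean. Such an R need not be euclidean, so not valid.
(B) MMq ⊃ Mq is the dual of axiom 4, which corresponds to transitivity. Such an R need not be transitive — not valid.
(C) Lq ⊃ q is axiom T, which corresponds to reflexivity. Every such R is reflexive — valid.
(D) axiom B: valid iff R is symmetric. Such an R need not be symmetric — not valid.

C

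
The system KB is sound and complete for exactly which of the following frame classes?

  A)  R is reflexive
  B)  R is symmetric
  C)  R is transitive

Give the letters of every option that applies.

(A) this class determines T (= KT), not KB.
(B) KB is sound and complete for exactly this class.
(C) this class determines K4, not KB.

B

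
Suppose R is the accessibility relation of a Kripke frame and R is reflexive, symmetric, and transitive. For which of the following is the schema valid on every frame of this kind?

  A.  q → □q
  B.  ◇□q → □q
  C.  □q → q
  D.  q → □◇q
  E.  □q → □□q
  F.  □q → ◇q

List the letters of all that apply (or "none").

B, C, D, E, F

A relation that is reflexive, symmetric, and transitive is also euclidean and serial.
(A) q → □q (equivalent to ◇p→p) corresponds to R being a subset of the identity. Such an R need not be a subset of the identity, so not valid.
(B) ◇□q → □q (the dual of axiom 5) characterises the euclidean frames. Every such R is euclidean — valid.
(C) □q → q (axiom T) characterises the reflexive frames. Every such R is reflexive — valid.
(D) q → □◇q (axiom B) characterises the symmetric frames. Every such R is symmetric — valid.
(E) axiom 4: valid iff R is transitive. Every such R is transitive — valid.
(F) axiom D: valid iff R is serial. Every such R is serial — valid.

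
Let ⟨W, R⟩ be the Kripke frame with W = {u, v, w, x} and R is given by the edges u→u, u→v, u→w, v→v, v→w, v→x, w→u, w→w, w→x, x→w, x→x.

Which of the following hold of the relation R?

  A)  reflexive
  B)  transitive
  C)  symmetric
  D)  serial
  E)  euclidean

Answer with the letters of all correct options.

A, D

(A) reflexive: each world relates to itself.
(B) not transitive: u R v and v R x but not u R x.
(C) not symmetric: u R v but not v R u.
(D) serial: every world has an R-successor.
(E) not euclidean: u R v and u R u but not v R u.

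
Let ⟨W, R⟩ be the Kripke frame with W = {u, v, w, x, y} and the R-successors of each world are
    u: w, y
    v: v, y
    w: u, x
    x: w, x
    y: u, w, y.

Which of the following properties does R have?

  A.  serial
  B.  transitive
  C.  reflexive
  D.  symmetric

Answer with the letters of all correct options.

A

(A) serial: every world has an R-successor.
(B) not transitive: u R w and w R u but not u R u.
(C) not reflexive: not u R u.
(D) not symmetric: v R y but not y R v.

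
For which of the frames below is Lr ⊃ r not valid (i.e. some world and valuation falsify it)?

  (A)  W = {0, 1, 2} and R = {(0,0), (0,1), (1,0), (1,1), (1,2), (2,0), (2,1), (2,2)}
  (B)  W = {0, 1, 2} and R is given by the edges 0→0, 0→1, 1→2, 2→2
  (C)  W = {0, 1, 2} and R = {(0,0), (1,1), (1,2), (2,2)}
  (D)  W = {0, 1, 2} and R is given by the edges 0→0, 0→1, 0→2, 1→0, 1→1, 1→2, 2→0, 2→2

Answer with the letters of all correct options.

The schema Lr ⊃ r is axiom T; it is valid on a frame iff R is reflexive.
(A) R is reflexive (each world relates to itself), so the schema is valid here.
(B) R is not reflexive (not 1 R 1), so the schema fails here.
(C) R is reflexive (each world relates to itself), so the schema is valid here.
(D) R is reflexive (each world relates to itself), so the schema is valid here.

B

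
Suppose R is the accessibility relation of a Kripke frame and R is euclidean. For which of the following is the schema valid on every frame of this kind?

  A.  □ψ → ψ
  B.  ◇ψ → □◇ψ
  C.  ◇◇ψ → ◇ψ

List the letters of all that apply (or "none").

B

(A) □ψ → ψ (axiom T) characterises the reflexive frames. Such an R need not be reflexive — not valid.
(B) ◇ψ → □◇ψ is axiom 5, which corresponds to the euclidean property. Every such R is euclidean — valid.
(C) ◇◇ψ → ◇ψ is the dual of axiom 4; it is valid on a frame exactly when R is transitive. Such an R need not be transitive, so not valid.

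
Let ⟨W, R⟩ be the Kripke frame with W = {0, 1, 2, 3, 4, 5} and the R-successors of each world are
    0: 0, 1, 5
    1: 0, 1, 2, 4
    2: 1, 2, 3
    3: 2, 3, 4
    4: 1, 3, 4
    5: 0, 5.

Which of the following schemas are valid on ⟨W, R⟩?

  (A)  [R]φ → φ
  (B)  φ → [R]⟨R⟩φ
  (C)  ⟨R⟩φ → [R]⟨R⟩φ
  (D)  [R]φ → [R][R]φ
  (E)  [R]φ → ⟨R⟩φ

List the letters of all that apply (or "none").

A, B, E

R is reflexive: each world relates to itself.
R is symmetric: every R-edge is matched by its reverse.
R is not transitive: 0 R 1 and 1 R 2 but not 0 R 2.
R is not euclidean: 0 R 1 and 0 R 5 but not 1 R 5.
R is serial: every world has an R-successor.
(A) [R]φ → φ is axiom T, which corresponds to reflexivity. R is reflexive — valid.
(B) φ → [R]⟨R⟩φ is axiom B, which corresponds to symmetry. R is symmetric — valid.
(C) ⟨R⟩φ → [R]⟨R⟩φ (axiom 5) characterises the euclidean frames. R is not euclidean — not valid.
(D) [R]φ → [R][R]φ (axiom 4) characterises the transitive frames. R is not transitive — not valid.
(E) axiom D: valid iff R is serial. R is serial — valid.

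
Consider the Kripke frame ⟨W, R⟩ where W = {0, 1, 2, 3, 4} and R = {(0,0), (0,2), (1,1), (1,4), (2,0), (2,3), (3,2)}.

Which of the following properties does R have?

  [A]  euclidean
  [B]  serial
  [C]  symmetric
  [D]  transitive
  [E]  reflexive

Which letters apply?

none

(A) not euclidean: 1 R 4 and 1 R 1 but not 4 R 1.
(B) not serial: 4 has no R-successor.
(C) not symmetric: 1 R 4 but not 4 R 1.
(D) not transitive: 0 R 2 and 2 R 3 but not 0 R 3.
(E) not reflexive: not 2 R 2.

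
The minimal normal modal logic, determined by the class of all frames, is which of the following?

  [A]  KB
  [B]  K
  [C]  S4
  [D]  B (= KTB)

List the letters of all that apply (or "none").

B

(A) KB is determined by the class of symmetric frames.
(B) K is determined by exactly this class.
(C) S4 is determined by the class of reflexive and transitive frames.
(D) B (= KTB) is determined by the class of reflexive and symmetric frames.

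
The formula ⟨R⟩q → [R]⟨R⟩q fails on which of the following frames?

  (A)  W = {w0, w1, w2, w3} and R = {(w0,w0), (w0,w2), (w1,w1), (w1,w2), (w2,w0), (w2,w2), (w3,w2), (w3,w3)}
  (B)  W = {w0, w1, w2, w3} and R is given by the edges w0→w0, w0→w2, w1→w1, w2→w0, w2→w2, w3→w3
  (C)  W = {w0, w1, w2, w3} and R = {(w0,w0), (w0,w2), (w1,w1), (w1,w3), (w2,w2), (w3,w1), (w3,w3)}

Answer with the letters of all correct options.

A, C

The schema ⟨R⟩q → [R]⟨R⟩q is axiom 5; it is valid on a frame iff R is euclidean.
(A) R is not euclidean (w1 R w2 and w1 R w1 but not w2 R w1), so the schema fails here.
(B) R is euclidean (any two R-successors of the same world are R-related), so the schema is valid here.
(C) R is not euclidean (w0 R w2 and w0 R w0 but not w2 R w0), so the schema fails here.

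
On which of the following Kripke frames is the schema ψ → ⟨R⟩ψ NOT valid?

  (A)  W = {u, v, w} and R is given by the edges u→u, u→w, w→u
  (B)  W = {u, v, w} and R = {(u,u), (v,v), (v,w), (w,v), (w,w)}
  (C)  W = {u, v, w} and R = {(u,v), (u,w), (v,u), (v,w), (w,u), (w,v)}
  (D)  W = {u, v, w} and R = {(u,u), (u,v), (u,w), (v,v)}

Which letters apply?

A, C, D

The schema ψ → ⟨R⟩ψ is the dual of axiom T; it is valid on a frame iff R is reflexive.
(A) R is not reflexive (not v R v), so the schema fails here.
(B) R is reflexive (each world relates to itself), so the schema is valid here.
(C) R is not reflexive (not u R u), so the schema fails here.
(D) R is not reflexive (not w R w), so the schema fails here.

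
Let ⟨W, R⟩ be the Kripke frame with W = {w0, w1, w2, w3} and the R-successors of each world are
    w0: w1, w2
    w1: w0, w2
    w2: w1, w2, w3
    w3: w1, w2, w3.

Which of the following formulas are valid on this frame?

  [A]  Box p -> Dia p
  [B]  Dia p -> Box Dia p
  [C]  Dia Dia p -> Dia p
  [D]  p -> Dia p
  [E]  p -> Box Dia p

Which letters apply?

A

R is not reflexive: not w0 R w0.
R is not symmetric: w0 R w2 but not w2 R w0.
R is not transitive: w0 R w1 and w1 R w0 but not w0 R w0.
R is not euclidean: w1 R w2 and w1 R w0 but not w2 R w0.
R is serial: every world has an R-successor.
(A) Box p -> Dia p is axiom D, which corresponds to seriality. R is serial — valid.
(B) Dia p -> Box Dia p (axiom 5) characterises the euclidean frames. R is not euclidean — not valid.
(C) Dia Dia p -> Dia p (the dual of axiom 4) characterises the transitive frames. R is not transitive — not valid.
(D) the dual of axiom T: valid iff R is reflexive. R is not reflexive — not valid.
(E) p -> Box Dia p (axiom B) characterises the symmetric frames. R is not symmetric — not valid.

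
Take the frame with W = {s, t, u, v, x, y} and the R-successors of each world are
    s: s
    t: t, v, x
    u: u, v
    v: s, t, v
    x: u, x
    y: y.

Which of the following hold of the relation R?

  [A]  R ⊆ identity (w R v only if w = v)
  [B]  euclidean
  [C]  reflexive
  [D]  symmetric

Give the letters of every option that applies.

(A) not ⊆ identity: t R v with t ≠ v.
(B) not euclidean: t R v and t R x but not v R x.
(C) reflexive: each world relates to itself.
(D) not symmetric: t R x but not x R t.

C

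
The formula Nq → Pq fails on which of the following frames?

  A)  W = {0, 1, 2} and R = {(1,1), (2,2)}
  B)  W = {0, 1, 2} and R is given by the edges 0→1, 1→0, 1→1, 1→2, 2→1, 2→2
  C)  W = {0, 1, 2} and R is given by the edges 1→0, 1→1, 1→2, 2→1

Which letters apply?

The schema Nq → Pq is axiom D; it is valid on a frame iff R is serial.
(A) R is not serial (0 has no R-successor), so the schema fails here.
(B) R is serial (every world has an R-successor), so the schema is valid here.
(C) R is not serial (0 has no R-successor), so the schema fails here.

A, C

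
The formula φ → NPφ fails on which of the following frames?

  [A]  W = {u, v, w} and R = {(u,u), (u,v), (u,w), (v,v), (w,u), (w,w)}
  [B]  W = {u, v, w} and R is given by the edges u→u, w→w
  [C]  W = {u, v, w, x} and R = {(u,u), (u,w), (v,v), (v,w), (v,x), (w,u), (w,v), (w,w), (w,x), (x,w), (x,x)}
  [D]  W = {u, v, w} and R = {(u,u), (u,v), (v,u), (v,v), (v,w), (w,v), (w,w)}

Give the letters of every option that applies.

The schema φ → NPφ is axiom B; it is valid on a frame iff R is symmetric.
(A) R is not symmetric (u R v but not v R u), so the schema fails here.
(B) R is symmetric (every R-edge is matched by its reverse), so the schema is valid here.
(C) R is not symmetric (v R x but not x R v), so the schema fails here.
(D) R is symmetric (every R-edge is matched by its reverse), so the schema is valid here.

A, C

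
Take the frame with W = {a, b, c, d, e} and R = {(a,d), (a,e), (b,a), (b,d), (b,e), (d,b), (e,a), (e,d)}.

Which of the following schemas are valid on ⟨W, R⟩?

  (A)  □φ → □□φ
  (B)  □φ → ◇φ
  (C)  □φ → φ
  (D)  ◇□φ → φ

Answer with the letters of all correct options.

none

R is not reflexive: not a R a.
R is not symmetric: a R d but not d R a.
R is not transitive: a R d and d R b but not a R b.
R is not serial: c has no R-successor.
(A) □φ → □□φ is axiom 4; it is valid on a frame exactly when R is transitive. R is not transitive, so not valid.
(B) axiom D: valid iff R is serial. R is not serial — not valid.
(C) □φ → φ is axiom T; it is valid on a frame exactly when R is reflexive. R is not reflexive, so not valid.
(D) the dual of axiom B: valid iff R is symmetric. R is not symmetric — not valid.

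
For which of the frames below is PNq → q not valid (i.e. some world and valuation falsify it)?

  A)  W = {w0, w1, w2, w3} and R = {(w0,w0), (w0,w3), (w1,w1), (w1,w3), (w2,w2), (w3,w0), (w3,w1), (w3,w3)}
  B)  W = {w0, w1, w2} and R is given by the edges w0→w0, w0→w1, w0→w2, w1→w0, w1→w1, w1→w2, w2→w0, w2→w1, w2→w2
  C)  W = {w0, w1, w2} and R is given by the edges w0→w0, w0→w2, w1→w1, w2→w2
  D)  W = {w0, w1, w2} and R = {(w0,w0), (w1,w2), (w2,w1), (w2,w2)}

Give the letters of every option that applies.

The schema PNq → q is the dual of axiom B; it is valid on a frame iff R is symmetric.
(A) R is symmetric (every R-edge is matched by its reverse), so the schema is valid here.
(B) R is symmetric (every R-edge is matched by its reverse), so the schema is valid here.
(C) R is not symmetric (w0 R w2 but not w2 R w0), so the schema fails here.
(D) R is symmetric (every R-edge is matched by its reverse), so the schema is valid here.

C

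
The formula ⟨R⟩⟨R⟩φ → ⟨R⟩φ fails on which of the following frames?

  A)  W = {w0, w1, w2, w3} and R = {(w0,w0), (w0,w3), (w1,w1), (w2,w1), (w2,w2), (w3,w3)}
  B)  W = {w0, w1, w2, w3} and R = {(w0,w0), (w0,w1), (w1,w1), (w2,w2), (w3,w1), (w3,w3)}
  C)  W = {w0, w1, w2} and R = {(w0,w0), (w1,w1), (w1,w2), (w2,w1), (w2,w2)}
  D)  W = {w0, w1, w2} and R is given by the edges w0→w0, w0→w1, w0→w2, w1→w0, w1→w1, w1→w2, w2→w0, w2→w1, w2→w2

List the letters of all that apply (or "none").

none

The schema ⟨R⟩⟨R⟩φ → ⟨R⟩φ is the dual of axiom 4; it is valid on a frame iff R is transitive.
(A) R is transitive (R is closed under composition), so the schema is valid here.
(B) R is transitive (R is closed under composition), so the schema is valid here.
(C) R is transitive (R is closed under composition), so the schema is valid here.
(D) R is transitive (R is closed under composition), so the schema is valid here.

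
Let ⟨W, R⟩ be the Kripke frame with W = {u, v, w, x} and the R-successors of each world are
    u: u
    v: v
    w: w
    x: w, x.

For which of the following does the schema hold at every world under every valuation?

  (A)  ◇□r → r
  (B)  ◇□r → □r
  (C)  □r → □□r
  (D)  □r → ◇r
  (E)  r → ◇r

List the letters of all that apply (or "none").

C, D, E

R is reflexive: each world relates to itself.
R is not symmetric: x R w but not w R x.
R is transitive: R is closed under composition.
R is not euclidean: x R w and x R x but not w R x.
R is serial: every world has an R-successor.
(A) ◇□r → r is the dual of axiom B; it is valid on a frame exactly when R is symmetric. R is not symmetric, so not valid.
(B) ◇□r → □r is the dual of axiom 5, which corresponds to the euclidean property. R is not euclidean — not valid.
(C) □r → □□r is axiom 4, which corresponds to transitivity. R is transitive — valid.
(D) □r → ◇r is axiom D; it is valid on a frame exactly when R is serial. R is serial, so valid.
(E) r → ◇r (the dual of axiom T) characterises the reflexive frames. R is reflexive — valid.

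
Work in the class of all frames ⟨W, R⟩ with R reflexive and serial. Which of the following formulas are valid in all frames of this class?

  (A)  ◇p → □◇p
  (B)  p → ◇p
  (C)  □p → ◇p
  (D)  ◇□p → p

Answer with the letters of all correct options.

B, C

(A) axiom 5: valid iff R is euclidean. Such an R need not be euclidean — not valid.
(B) p → ◇p is the dual of axiom T, which corresponds to reflexivity. Every such R is reflexive — valid.
(C) □p → ◇p is axiom D, which corresponds to seriality. Every such R is serial — valid.
(D) ◇□p → p is the dual of axiom B, which corresponds to symmetry. Such an R need not be symmetric — not valid.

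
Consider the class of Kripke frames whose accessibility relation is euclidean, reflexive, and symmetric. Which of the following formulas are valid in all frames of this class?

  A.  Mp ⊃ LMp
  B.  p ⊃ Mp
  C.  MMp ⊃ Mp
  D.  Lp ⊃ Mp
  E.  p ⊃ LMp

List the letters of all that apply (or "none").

A, B, C, D, E

A relation that is euclidean, reflexive, and symmetric is also serial and transitive.
(A) axiom 5: valid iff R is euclidean. Every such R is euclidean — valid.
(B) p ⊃ Mp is the dual of axiom T; it is valid on a frame exactly when R is reflexive. Every such R is reflexive, so valid.
(C) MMp ⊃ Mp (the dual of axiom 4) characterises the transitive frames. Every such R is transitive — valid.
(D) Lp ⊃ Mp is axiom D, which corresponds to seriality. Every such R is serial — valid.
(E) axiom B: valid iff R is symmetric. Every such R is symmetric — valid.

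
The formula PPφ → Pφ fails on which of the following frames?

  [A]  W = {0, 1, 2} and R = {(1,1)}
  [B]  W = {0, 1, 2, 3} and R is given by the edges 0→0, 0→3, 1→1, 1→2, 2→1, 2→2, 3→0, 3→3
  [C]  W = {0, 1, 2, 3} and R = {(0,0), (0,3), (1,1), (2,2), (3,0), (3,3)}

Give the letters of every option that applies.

The schema PPφ → Pφ is the dual of axiom 4; it is valid on a frame iff R is transitive.
(A) R is transitive (R is closed under composition), so the schema is valid here.
(B) R is transitive (R is closed under composition), so the schema is valid here.
(C) R is transitive (R is closed under composition), so the schema is valid here.

none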